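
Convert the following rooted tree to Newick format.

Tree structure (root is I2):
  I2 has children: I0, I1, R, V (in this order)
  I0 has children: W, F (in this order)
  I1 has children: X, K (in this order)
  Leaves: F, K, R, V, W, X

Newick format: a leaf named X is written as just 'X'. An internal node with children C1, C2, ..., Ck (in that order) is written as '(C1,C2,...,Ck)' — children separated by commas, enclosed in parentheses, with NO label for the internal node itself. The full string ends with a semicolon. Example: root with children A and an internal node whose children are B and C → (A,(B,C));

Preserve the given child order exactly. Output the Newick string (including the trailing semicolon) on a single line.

Answer: ((W,F),(X,K),R,V);

Derivation:
internal I2 with children ['I0', 'I1', 'R', 'V']
  internal I0 with children ['W', 'F']
    leaf 'W' → 'W'
    leaf 'F' → 'F'
  → '(W,F)'
  internal I1 with children ['X', 'K']
    leaf 'X' → 'X'
    leaf 'K' → 'K'
  → '(X,K)'
  leaf 'R' → 'R'
  leaf 'V' → 'V'
→ '((W,F),(X,K),R,V)'
Final: ((W,F),(X,K),R,V);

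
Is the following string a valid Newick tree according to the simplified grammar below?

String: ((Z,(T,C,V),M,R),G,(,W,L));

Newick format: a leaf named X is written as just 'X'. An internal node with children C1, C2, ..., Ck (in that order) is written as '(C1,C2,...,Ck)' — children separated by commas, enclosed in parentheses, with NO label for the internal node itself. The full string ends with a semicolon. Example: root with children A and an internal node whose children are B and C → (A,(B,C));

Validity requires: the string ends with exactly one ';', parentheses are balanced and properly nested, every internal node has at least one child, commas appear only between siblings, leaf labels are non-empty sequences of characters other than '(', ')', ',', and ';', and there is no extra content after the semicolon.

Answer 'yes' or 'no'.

Answer: no

Derivation:
Input: ((Z,(T,C,V),M,R),G,(,W,L));
Paren balance: 4 '(' vs 4 ')' OK
Ends with single ';': True
Full parse: FAILS (empty leaf label at pos 20)
Valid: False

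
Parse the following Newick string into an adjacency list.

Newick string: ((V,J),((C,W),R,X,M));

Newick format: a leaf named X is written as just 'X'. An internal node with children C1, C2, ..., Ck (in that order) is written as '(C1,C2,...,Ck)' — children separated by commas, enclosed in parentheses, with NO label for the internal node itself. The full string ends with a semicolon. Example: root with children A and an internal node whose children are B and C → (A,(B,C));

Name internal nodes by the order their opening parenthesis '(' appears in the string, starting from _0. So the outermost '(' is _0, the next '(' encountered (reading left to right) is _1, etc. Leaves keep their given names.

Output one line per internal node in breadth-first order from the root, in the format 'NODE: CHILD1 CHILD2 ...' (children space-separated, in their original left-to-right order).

Answer: _0: _1 _2
_1: V J
_2: _3 R X M
_3: C W

Derivation:
Input: ((V,J),((C,W),R,X,M));
Scanning left-to-right, naming '(' by encounter order:
  pos 0: '(' -> open internal node _0 (depth 1)
  pos 1: '(' -> open internal node _1 (depth 2)
  pos 5: ')' -> close internal node _1 (now at depth 1)
  pos 7: '(' -> open internal node _2 (depth 2)
  pos 8: '(' -> open internal node _3 (depth 3)
  pos 12: ')' -> close internal node _3 (now at depth 2)
  pos 19: ')' -> close internal node _2 (now at depth 1)
  pos 20: ')' -> close internal node _0 (now at depth 0)
Total internal nodes: 4
BFS adjacency from root:
  _0: _1 _2
  _1: V J
  _2: _3 R X M
  _3: C W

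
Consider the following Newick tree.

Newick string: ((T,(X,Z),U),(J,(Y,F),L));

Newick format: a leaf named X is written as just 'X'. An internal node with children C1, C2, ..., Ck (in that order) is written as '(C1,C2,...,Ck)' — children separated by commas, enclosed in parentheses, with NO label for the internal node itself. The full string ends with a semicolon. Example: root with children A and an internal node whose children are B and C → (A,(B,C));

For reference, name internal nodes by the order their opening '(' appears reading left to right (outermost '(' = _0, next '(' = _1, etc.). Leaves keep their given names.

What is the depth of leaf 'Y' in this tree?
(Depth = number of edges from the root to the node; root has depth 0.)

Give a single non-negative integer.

Answer: 3

Derivation:
Newick: ((T,(X,Z),U),(J,(Y,F),L));
Naming internals by '(' encounter order: outermost '(' = _0, next = _1, ...
Query node: Y
Path from root: _0 -> _3 -> _4 -> Y
Depth of Y: 3 (number of edges from root)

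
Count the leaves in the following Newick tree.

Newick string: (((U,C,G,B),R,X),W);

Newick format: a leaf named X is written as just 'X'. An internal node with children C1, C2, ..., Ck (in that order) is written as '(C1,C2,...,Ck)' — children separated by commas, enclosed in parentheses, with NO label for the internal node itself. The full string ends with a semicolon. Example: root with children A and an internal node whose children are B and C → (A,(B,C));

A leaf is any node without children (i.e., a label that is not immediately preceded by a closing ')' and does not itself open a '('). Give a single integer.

Answer: 7

Derivation:
Newick: (((U,C,G,B),R,X),W);
Scan left-to-right; a leaf is any maximal label run not followed by '(':
  pos 3: leaf 'U' → count = 1
  pos 5: leaf 'C' → count = 2
  pos 7: leaf 'G' → count = 3
  pos 9: leaf 'B' → count = 4
  pos 12: leaf 'R' → count = 5
  pos 14: leaf 'X' → count = 6
  pos 17: leaf 'W' → count = 7
Total leaves: 7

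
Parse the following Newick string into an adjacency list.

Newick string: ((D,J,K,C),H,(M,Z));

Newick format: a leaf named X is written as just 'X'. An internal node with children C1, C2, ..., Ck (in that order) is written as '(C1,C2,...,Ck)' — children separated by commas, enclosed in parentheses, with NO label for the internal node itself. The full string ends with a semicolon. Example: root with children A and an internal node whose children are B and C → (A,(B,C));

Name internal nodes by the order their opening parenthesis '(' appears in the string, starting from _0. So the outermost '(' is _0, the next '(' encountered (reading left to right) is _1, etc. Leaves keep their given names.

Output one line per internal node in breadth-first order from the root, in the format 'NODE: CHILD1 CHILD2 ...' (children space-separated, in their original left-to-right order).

Input: ((D,J,K,C),H,(M,Z));
Scanning left-to-right, naming '(' by encounter order:
  pos 0: '(' -> open internal node _0 (depth 1)
  pos 1: '(' -> open internal node _1 (depth 2)
  pos 9: ')' -> close internal node _1 (now at depth 1)
  pos 13: '(' -> open internal node _2 (depth 2)
  pos 17: ')' -> close internal node _2 (now at depth 1)
  pos 18: ')' -> close internal node _0 (now at depth 0)
Total internal nodes: 3
BFS adjacency from root:
  _0: _1 H _2
  _1: D J K C
  _2: M Z

Answer: _0: _1 H _2
_1: D J K C
_2: M Z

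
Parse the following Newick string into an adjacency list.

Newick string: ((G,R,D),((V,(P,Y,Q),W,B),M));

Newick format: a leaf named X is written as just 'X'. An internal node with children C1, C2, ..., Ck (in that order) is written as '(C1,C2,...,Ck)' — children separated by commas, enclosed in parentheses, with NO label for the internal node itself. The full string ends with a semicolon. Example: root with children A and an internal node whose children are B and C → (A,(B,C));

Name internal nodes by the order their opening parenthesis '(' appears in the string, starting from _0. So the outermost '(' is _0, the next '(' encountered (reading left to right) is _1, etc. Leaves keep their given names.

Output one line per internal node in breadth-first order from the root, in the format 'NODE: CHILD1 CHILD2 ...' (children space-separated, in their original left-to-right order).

Answer: _0: _1 _2
_1: G R D
_2: _3 M
_3: V _4 W B
_4: P Y Q

Derivation:
Input: ((G,R,D),((V,(P,Y,Q),W,B),M));
Scanning left-to-right, naming '(' by encounter order:
  pos 0: '(' -> open internal node _0 (depth 1)
  pos 1: '(' -> open internal node _1 (depth 2)
  pos 7: ')' -> close internal node _1 (now at depth 1)
  pos 9: '(' -> open internal node _2 (depth 2)
  pos 10: '(' -> open internal node _3 (depth 3)
  pos 13: '(' -> open internal node _4 (depth 4)
  pos 19: ')' -> close internal node _4 (now at depth 3)
  pos 24: ')' -> close internal node _3 (now at depth 2)
  pos 27: ')' -> close internal node _2 (now at depth 1)
  pos 28: ')' -> close internal node _0 (now at depth 0)
Total internal nodes: 5
BFS adjacency from root:
  _0: _1 _2
  _1: G R D
  _2: _3 M
  _3: V _4 W B
  _4: P Y Q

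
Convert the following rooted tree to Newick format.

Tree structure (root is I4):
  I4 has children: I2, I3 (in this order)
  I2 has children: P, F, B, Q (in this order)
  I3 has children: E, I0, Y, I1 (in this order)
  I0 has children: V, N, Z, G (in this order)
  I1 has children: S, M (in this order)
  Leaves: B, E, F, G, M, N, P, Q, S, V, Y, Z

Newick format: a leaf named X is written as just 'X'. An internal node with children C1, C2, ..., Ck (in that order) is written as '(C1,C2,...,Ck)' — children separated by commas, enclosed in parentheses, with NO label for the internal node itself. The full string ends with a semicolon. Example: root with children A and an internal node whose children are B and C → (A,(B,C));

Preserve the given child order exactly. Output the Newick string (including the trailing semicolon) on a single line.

Answer: ((P,F,B,Q),(E,(V,N,Z,G),Y,(S,M)));

Derivation:
internal I4 with children ['I2', 'I3']
  internal I2 with children ['P', 'F', 'B', 'Q']
    leaf 'P' → 'P'
    leaf 'F' → 'F'
    leaf 'B' → 'B'
    leaf 'Q' → 'Q'
  → '(P,F,B,Q)'
  internal I3 with children ['E', 'I0', 'Y', 'I1']
    leaf 'E' → 'E'
    internal I0 with children ['V', 'N', 'Z', 'G']
      leaf 'V' → 'V'
      leaf 'N' → 'N'
      leaf 'Z' → 'Z'
      leaf 'G' → 'G'
    → '(V,N,Z,G)'
    leaf 'Y' → 'Y'
    internal I1 with children ['S', 'M']
      leaf 'S' → 'S'
      leaf 'M' → 'M'
    → '(S,M)'
  → '(E,(V,N,Z,G),Y,(S,M))'
→ '((P,F,B,Q),(E,(V,N,Z,G),Y,(S,M)))'
Final: ((P,F,B,Q),(E,(V,N,Z,G),Y,(S,M)));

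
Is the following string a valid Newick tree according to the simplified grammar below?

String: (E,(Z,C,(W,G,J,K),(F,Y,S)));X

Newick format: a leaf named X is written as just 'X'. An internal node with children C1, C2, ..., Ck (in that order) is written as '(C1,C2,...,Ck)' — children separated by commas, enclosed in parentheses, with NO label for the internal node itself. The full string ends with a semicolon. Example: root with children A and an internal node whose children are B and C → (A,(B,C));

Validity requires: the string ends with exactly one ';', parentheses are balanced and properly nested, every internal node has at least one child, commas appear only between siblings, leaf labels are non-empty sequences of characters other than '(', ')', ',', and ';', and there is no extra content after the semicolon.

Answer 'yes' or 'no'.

Answer: no

Derivation:
Input: (E,(Z,C,(W,G,J,K),(F,Y,S)));X
Paren balance: 4 '(' vs 4 ')' OK
Ends with single ';': False
Full parse: FAILS (must end with ;)
Valid: False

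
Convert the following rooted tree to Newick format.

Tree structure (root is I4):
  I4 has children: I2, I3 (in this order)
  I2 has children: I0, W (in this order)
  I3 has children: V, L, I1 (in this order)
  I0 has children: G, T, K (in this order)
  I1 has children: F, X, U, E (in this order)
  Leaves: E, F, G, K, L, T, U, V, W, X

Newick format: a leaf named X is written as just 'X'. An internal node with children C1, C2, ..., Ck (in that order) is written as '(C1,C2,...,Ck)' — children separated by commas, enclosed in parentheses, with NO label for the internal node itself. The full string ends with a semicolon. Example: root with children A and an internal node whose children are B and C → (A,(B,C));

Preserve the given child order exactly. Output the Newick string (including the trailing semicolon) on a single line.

internal I4 with children ['I2', 'I3']
  internal I2 with children ['I0', 'W']
    internal I0 with children ['G', 'T', 'K']
      leaf 'G' → 'G'
      leaf 'T' → 'T'
      leaf 'K' → 'K'
    → '(G,T,K)'
    leaf 'W' → 'W'
  → '((G,T,K),W)'
  internal I3 with children ['V', 'L', 'I1']
    leaf 'V' → 'V'
    leaf 'L' → 'L'
    internal I1 with children ['F', 'X', 'U', 'E']
      leaf 'F' → 'F'
      leaf 'X' → 'X'
      leaf 'U' → 'U'
      leaf 'E' → 'E'
    → '(F,X,U,E)'
  → '(V,L,(F,X,U,E))'
→ '(((G,T,K),W),(V,L,(F,X,U,E)))'
Final: (((G,T,K),W),(V,L,(F,X,U,E)));

Answer: (((G,T,K),W),(V,L,(F,X,U,E)));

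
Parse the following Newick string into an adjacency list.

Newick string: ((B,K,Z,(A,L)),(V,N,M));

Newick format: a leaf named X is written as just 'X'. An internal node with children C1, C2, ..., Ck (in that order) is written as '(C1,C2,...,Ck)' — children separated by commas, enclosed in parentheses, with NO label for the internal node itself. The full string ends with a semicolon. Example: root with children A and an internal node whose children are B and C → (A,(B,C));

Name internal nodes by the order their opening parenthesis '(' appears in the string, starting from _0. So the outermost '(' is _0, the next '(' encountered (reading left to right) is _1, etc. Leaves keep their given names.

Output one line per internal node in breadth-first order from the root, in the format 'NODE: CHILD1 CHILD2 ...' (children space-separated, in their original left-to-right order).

Answer: _0: _1 _3
_1: B K Z _2
_3: V N M
_2: A L

Derivation:
Input: ((B,K,Z,(A,L)),(V,N,M));
Scanning left-to-right, naming '(' by encounter order:
  pos 0: '(' -> open internal node _0 (depth 1)
  pos 1: '(' -> open internal node _1 (depth 2)
  pos 8: '(' -> open internal node _2 (depth 3)
  pos 12: ')' -> close internal node _2 (now at depth 2)
  pos 13: ')' -> close internal node _1 (now at depth 1)
  pos 15: '(' -> open internal node _3 (depth 2)
  pos 21: ')' -> close internal node _3 (now at depth 1)
  pos 22: ')' -> close internal node _0 (now at depth 0)
Total internal nodes: 4
BFS adjacency from root:
  _0: _1 _3
  _1: B K Z _2
  _3: V N M
  _2: A L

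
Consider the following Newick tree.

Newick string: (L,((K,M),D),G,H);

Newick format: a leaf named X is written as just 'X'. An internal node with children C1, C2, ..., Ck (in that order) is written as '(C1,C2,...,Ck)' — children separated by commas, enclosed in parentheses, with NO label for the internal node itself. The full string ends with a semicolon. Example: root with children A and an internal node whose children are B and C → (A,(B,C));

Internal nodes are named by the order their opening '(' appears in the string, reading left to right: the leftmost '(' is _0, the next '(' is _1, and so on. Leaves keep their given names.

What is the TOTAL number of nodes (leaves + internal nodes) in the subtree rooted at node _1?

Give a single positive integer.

Answer: 5

Derivation:
Newick: (L,((K,M),D),G,H);
Locate _1: it is the '(' at position 3 (the 2nd '(' reading left to right).
Query: subtree rooted at _1
_1: subtree_size = 1 + 4
  _2: subtree_size = 1 + 2
    K: subtree_size = 1 + 0
    M: subtree_size = 1 + 0
  D: subtree_size = 1 + 0
Total subtree size of _1: 5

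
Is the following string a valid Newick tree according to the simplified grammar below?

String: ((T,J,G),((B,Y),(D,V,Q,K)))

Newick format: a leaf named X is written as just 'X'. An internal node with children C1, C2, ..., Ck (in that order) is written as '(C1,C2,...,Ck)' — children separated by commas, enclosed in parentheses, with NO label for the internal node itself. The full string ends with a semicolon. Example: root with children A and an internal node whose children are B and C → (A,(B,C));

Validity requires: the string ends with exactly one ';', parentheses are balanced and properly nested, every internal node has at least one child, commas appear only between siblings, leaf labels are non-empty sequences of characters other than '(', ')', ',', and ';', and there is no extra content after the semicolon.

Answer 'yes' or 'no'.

Answer: no

Derivation:
Input: ((T,J,G),((B,Y),(D,V,Q,K)))
Paren balance: 5 '(' vs 5 ')' OK
Ends with single ';': False
Full parse: FAILS (must end with ;)
Valid: False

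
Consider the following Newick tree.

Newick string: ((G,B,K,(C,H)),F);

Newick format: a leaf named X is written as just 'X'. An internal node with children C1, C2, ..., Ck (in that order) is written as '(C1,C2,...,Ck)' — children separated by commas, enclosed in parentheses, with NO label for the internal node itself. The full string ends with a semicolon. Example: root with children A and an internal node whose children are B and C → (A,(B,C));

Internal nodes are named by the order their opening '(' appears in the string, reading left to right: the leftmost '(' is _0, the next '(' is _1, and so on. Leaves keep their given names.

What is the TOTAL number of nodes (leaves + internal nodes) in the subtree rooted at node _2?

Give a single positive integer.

Answer: 3

Derivation:
Newick: ((G,B,K,(C,H)),F);
Locate _2: it is the '(' at position 8 (the 3rd '(' reading left to right).
Query: subtree rooted at _2
_2: subtree_size = 1 + 2
  C: subtree_size = 1 + 0
  H: subtree_size = 1 + 0
Total subtree size of _2: 3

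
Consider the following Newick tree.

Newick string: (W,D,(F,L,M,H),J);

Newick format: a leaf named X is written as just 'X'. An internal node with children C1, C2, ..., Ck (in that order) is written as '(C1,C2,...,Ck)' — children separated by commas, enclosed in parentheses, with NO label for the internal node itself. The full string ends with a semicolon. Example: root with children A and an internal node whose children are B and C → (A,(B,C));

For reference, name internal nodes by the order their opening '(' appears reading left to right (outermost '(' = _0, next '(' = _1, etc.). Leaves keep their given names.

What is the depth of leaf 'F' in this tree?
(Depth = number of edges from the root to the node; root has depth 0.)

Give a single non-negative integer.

Answer: 2

Derivation:
Newick: (W,D,(F,L,M,H),J);
Naming internals by '(' encounter order: outermost '(' = _0, next = _1, ...
Query node: F
Path from root: _0 -> _1 -> F
Depth of F: 2 (number of edges from root)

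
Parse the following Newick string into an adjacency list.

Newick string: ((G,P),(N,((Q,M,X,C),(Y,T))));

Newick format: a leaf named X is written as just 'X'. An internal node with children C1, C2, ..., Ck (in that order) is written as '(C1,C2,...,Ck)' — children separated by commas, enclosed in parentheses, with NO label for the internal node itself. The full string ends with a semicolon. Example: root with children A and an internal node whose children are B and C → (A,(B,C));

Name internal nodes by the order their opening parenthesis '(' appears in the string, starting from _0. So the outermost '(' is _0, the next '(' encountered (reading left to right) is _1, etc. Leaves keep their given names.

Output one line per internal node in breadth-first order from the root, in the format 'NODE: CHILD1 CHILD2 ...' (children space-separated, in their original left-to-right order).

Input: ((G,P),(N,((Q,M,X,C),(Y,T))));
Scanning left-to-right, naming '(' by encounter order:
  pos 0: '(' -> open internal node _0 (depth 1)
  pos 1: '(' -> open internal node _1 (depth 2)
  pos 5: ')' -> close internal node _1 (now at depth 1)
  pos 7: '(' -> open internal node _2 (depth 2)
  pos 10: '(' -> open internal node _3 (depth 3)
  pos 11: '(' -> open internal node _4 (depth 4)
  pos 19: ')' -> close internal node _4 (now at depth 3)
  pos 21: '(' -> open internal node _5 (depth 4)
  pos 25: ')' -> close internal node _5 (now at depth 3)
  pos 26: ')' -> close internal node _3 (now at depth 2)
  pos 27: ')' -> close internal node _2 (now at depth 1)
  pos 28: ')' -> close internal node _0 (now at depth 0)
Total internal nodes: 6
BFS adjacency from root:
  _0: _1 _2
  _1: G P
  _2: N _3
  _3: _4 _5
  _4: Q M X C
  _5: Y T

Answer: _0: _1 _2
_1: G P
_2: N _3
_3: _4 _5
_4: Q M X C
_5: Y T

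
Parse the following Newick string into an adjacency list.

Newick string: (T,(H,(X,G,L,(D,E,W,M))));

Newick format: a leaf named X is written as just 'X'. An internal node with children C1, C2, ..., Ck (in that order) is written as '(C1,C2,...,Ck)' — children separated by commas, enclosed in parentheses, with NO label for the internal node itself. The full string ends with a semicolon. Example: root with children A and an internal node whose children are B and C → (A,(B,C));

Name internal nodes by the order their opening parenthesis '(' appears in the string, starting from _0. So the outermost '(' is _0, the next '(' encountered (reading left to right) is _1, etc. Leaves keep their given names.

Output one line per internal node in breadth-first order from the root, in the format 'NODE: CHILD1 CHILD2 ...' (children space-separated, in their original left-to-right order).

Answer: _0: T _1
_1: H _2
_2: X G L _3
_3: D E W M

Derivation:
Input: (T,(H,(X,G,L,(D,E,W,M))));
Scanning left-to-right, naming '(' by encounter order:
  pos 0: '(' -> open internal node _0 (depth 1)
  pos 3: '(' -> open internal node _1 (depth 2)
  pos 6: '(' -> open internal node _2 (depth 3)
  pos 13: '(' -> open internal node _3 (depth 4)
  pos 21: ')' -> close internal node _3 (now at depth 3)
  pos 22: ')' -> close internal node _2 (now at depth 2)
  pos 23: ')' -> close internal node _1 (now at depth 1)
  pos 24: ')' -> close internal node _0 (now at depth 0)
Total internal nodes: 4
BFS adjacency from root:
  _0: T _1
  _1: H _2
  _2: X G L _3
  _3: D E W M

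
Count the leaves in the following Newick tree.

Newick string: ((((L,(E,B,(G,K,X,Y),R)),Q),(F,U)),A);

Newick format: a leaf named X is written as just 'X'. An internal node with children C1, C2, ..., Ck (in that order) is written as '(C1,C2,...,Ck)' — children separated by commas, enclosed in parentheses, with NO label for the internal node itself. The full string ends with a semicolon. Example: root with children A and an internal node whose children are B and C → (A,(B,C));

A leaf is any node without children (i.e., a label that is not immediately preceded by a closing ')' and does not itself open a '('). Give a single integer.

Newick: ((((L,(E,B,(G,K,X,Y),R)),Q),(F,U)),A);
Scan left-to-right; a leaf is any maximal label run not followed by '(':
  pos 4: leaf 'L' → count = 1
  pos 7: leaf 'E' → count = 2
  pos 9: leaf 'B' → count = 3
  pos 12: leaf 'G' → count = 4
  pos 14: leaf 'K' → count = 5
  pos 16: leaf 'X' → count = 6
  pos 18: leaf 'Y' → count = 7
  pos 21: leaf 'R' → count = 8
  pos 25: leaf 'Q' → count = 9
  pos 29: leaf 'F' → count = 10
  pos 31: leaf 'U' → count = 11
  pos 35: leaf 'A' → count = 12
Total leaves: 12

Answer: 12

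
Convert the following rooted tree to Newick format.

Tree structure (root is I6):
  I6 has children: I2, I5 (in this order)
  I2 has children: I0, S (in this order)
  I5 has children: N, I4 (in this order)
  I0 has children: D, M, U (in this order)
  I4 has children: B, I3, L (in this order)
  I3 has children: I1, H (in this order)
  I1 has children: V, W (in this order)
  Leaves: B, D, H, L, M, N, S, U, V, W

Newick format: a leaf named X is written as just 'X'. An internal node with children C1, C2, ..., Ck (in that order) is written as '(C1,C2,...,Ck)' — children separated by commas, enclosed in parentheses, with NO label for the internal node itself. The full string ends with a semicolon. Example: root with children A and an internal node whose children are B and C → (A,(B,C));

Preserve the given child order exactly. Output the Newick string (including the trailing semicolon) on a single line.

internal I6 with children ['I2', 'I5']
  internal I2 with children ['I0', 'S']
    internal I0 with children ['D', 'M', 'U']
      leaf 'D' → 'D'
      leaf 'M' → 'M'
      leaf 'U' → 'U'
    → '(D,M,U)'
    leaf 'S' → 'S'
  → '((D,M,U),S)'
  internal I5 with children ['N', 'I4']
    leaf 'N' → 'N'
    internal I4 with children ['B', 'I3', 'L']
      leaf 'B' → 'B'
      internal I3 with children ['I1', 'H']
        internal I1 with children ['V', 'W']
          leaf 'V' → 'V'
          leaf 'W' → 'W'
        → '(V,W)'
        leaf 'H' → 'H'
      → '((V,W),H)'
      leaf 'L' → 'L'
    → '(B,((V,W),H),L)'
  → '(N,(B,((V,W),H),L))'
→ '(((D,M,U),S),(N,(B,((V,W),H),L)))'
Final: (((D,M,U),S),(N,(B,((V,W),H),L)));

Answer: (((D,M,U),S),(N,(B,((V,W),H),L)));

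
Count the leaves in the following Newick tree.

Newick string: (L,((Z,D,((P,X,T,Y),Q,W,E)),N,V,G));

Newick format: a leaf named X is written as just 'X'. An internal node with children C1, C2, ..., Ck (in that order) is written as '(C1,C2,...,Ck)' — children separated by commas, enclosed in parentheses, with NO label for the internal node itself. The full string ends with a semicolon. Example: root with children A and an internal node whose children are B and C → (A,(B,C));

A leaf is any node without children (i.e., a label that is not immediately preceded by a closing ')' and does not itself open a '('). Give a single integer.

Newick: (L,((Z,D,((P,X,T,Y),Q,W,E)),N,V,G));
Scan left-to-right; a leaf is any maximal label run not followed by '(':
  pos 1: leaf 'L' → count = 1
  pos 5: leaf 'Z' → count = 2
  pos 7: leaf 'D' → count = 3
  pos 11: leaf 'P' → count = 4
  pos 13: leaf 'X' → count = 5
  pos 15: leaf 'T' → count = 6
  pos 17: leaf 'Y' → count = 7
  pos 20: leaf 'Q' → count = 8
  pos 22: leaf 'W' → count = 9
  pos 24: leaf 'E' → count = 10
  pos 28: leaf 'N' → count = 11
  pos 30: leaf 'V' → count = 12
  pos 32: leaf 'G' → count = 13
Total leaves: 13

Answer: 13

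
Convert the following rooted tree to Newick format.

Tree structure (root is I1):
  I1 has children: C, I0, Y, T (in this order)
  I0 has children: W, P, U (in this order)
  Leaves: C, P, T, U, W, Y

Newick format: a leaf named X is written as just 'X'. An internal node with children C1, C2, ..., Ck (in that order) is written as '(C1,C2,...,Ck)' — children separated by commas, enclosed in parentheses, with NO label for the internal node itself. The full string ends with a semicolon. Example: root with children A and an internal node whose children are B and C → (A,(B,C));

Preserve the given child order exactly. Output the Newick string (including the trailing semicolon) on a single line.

Answer: (C,(W,P,U),Y,T);

Derivation:
internal I1 with children ['C', 'I0', 'Y', 'T']
  leaf 'C' → 'C'
  internal I0 with children ['W', 'P', 'U']
    leaf 'W' → 'W'
    leaf 'P' → 'P'
    leaf 'U' → 'U'
  → '(W,P,U)'
  leaf 'Y' → 'Y'
  leaf 'T' → 'T'
→ '(C,(W,P,U),Y,T)'
Final: (C,(W,P,U),Y,T);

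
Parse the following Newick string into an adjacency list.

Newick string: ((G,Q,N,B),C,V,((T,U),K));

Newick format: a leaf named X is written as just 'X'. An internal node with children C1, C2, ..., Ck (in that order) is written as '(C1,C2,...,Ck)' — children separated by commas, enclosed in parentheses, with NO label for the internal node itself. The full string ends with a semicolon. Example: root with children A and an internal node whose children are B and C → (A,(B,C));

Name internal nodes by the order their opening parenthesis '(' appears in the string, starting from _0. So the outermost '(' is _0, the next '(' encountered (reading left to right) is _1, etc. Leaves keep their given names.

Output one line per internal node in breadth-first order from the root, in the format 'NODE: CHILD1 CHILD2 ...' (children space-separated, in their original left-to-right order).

Answer: _0: _1 C V _2
_1: G Q N B
_2: _3 K
_3: T U

Derivation:
Input: ((G,Q,N,B),C,V,((T,U),K));
Scanning left-to-right, naming '(' by encounter order:
  pos 0: '(' -> open internal node _0 (depth 1)
  pos 1: '(' -> open internal node _1 (depth 2)
  pos 9: ')' -> close internal node _1 (now at depth 1)
  pos 15: '(' -> open internal node _2 (depth 2)
  pos 16: '(' -> open internal node _3 (depth 3)
  pos 20: ')' -> close internal node _3 (now at depth 2)
  pos 23: ')' -> close internal node _2 (now at depth 1)
  pos 24: ')' -> close internal node _0 (now at depth 0)
Total internal nodes: 4
BFS adjacency from root:
  _0: _1 C V _2
  _1: G Q N B
  _2: _3 K
  _3: T U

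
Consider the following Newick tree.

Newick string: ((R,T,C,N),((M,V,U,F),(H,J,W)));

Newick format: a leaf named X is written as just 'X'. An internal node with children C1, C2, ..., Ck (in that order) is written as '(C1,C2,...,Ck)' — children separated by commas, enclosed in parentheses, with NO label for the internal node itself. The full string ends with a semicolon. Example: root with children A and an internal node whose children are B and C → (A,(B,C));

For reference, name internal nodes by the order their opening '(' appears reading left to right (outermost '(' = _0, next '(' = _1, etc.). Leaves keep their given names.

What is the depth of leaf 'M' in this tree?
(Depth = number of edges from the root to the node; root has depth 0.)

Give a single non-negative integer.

Answer: 3

Derivation:
Newick: ((R,T,C,N),((M,V,U,F),(H,J,W)));
Naming internals by '(' encounter order: outermost '(' = _0, next = _1, ...
Query node: M
Path from root: _0 -> _2 -> _3 -> M
Depth of M: 3 (number of edges from root)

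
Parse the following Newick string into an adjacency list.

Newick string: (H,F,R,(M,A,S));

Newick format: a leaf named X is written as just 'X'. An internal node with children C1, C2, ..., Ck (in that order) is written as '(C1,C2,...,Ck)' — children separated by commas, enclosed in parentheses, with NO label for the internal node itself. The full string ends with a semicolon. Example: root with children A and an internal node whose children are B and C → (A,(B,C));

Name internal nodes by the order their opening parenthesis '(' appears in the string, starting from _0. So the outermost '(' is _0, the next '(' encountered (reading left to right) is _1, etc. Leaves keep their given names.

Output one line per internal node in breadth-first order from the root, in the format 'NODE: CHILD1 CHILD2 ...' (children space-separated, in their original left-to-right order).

Answer: _0: H F R _1
_1: M A S

Derivation:
Input: (H,F,R,(M,A,S));
Scanning left-to-right, naming '(' by encounter order:
  pos 0: '(' -> open internal node _0 (depth 1)
  pos 7: '(' -> open internal node _1 (depth 2)
  pos 13: ')' -> close internal node _1 (now at depth 1)
  pos 14: ')' -> close internal node _0 (now at depth 0)
Total internal nodes: 2
BFS adjacency from root:
  _0: H F R _1
  _1: M A S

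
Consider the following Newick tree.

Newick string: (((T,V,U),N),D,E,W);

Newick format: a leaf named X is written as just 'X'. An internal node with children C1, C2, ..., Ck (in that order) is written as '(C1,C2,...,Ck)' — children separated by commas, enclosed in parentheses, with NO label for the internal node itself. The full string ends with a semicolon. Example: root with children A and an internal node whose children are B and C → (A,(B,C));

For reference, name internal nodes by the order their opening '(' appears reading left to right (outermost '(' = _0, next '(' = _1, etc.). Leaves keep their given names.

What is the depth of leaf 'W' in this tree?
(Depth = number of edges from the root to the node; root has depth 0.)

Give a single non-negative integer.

Answer: 1

Derivation:
Newick: (((T,V,U),N),D,E,W);
Naming internals by '(' encounter order: outermost '(' = _0, next = _1, ...
Query node: W
Path from root: _0 -> W
Depth of W: 1 (number of edges from root)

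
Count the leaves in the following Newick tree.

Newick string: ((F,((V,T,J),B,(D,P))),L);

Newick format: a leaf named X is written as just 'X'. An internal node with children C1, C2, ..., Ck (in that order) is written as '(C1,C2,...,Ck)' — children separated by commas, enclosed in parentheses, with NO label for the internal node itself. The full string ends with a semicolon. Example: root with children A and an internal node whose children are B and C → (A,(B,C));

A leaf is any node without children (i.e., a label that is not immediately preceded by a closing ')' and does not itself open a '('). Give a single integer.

Answer: 8

Derivation:
Newick: ((F,((V,T,J),B,(D,P))),L);
Scan left-to-right; a leaf is any maximal label run not followed by '(':
  pos 2: leaf 'F' → count = 1
  pos 6: leaf 'V' → count = 2
  pos 8: leaf 'T' → count = 3
  pos 10: leaf 'J' → count = 4
  pos 13: leaf 'B' → count = 5
  pos 16: leaf 'D' → count = 6
  pos 18: leaf 'P' → count = 7
  pos 23: leaf 'L' → count = 8
Total leaves: 8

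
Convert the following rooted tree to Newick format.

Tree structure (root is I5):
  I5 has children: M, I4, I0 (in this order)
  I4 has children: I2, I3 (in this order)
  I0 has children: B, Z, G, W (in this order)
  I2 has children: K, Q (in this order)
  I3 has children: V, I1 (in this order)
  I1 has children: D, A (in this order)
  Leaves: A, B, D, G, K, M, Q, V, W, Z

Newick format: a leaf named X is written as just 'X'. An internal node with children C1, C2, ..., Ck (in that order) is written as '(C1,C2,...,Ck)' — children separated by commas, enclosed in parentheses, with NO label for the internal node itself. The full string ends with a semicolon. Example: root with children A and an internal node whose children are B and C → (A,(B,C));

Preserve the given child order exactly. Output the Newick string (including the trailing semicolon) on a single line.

internal I5 with children ['M', 'I4', 'I0']
  leaf 'M' → 'M'
  internal I4 with children ['I2', 'I3']
    internal I2 with children ['K', 'Q']
      leaf 'K' → 'K'
      leaf 'Q' → 'Q'
    → '(K,Q)'
    internal I3 with children ['V', 'I1']
      leaf 'V' → 'V'
      internal I1 with children ['D', 'A']
        leaf 'D' → 'D'
        leaf 'A' → 'A'
      → '(D,A)'
    → '(V,(D,A))'
  → '((K,Q),(V,(D,A)))'
  internal I0 with children ['B', 'Z', 'G', 'W']
    leaf 'B' → 'B'
    leaf 'Z' → 'Z'
    leaf 'G' → 'G'
    leaf 'W' → 'W'
  → '(B,Z,G,W)'
→ '(M,((K,Q),(V,(D,A))),(B,Z,G,W))'
Final: (M,((K,Q),(V,(D,A))),(B,Z,G,W));

Answer: (M,((K,Q),(V,(D,A))),(B,Z,G,W));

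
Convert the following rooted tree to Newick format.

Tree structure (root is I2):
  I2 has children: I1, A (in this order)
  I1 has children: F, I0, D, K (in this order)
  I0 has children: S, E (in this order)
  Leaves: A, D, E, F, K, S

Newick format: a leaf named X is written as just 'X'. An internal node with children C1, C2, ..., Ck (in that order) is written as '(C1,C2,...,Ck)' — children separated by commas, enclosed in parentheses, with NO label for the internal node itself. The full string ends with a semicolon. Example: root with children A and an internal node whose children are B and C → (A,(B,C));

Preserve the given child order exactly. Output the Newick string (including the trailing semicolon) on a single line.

internal I2 with children ['I1', 'A']
  internal I1 with children ['F', 'I0', 'D', 'K']
    leaf 'F' → 'F'
    internal I0 with children ['S', 'E']
      leaf 'S' → 'S'
      leaf 'E' → 'E'
    → '(S,E)'
    leaf 'D' → 'D'
    leaf 'K' → 'K'
  → '(F,(S,E),D,K)'
  leaf 'A' → 'A'
→ '((F,(S,E),D,K),A)'
Final: ((F,(S,E),D,K),A);

Answer: ((F,(S,E),D,K),A);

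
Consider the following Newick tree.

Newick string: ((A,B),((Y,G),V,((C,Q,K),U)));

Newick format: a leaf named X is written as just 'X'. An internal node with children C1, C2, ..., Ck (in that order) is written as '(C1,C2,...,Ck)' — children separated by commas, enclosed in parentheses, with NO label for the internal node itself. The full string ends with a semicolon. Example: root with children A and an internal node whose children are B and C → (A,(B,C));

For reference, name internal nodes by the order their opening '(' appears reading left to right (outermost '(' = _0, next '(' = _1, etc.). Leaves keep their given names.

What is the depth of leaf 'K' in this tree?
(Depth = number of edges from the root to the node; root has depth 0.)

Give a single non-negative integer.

Answer: 4

Derivation:
Newick: ((A,B),((Y,G),V,((C,Q,K),U)));
Naming internals by '(' encounter order: outermost '(' = _0, next = _1, ...
Query node: K
Path from root: _0 -> _2 -> _4 -> _5 -> K
Depth of K: 4 (number of edges from root)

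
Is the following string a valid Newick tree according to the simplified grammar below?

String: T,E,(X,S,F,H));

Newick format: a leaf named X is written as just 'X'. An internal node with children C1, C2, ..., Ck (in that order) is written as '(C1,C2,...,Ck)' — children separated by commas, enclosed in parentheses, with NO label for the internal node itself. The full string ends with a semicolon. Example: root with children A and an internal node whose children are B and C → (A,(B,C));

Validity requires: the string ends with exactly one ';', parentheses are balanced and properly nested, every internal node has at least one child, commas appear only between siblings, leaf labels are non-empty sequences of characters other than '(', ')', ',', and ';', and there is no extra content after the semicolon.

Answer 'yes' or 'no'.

Answer: no

Derivation:
Input: T,E,(X,S,F,H));
Paren balance: 1 '(' vs 2 ')' MISMATCH
Ends with single ';': True
Full parse: FAILS (extra content after tree at pos 1)
Valid: False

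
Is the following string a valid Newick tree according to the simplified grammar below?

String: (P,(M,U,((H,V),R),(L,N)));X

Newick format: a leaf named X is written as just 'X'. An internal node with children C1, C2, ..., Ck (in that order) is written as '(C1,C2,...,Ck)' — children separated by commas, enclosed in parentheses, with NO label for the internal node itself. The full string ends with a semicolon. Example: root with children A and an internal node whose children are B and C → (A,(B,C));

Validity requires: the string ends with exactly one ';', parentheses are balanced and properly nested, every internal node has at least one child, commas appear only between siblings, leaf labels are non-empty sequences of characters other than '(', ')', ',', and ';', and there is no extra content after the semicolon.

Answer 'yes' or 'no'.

Answer: no

Derivation:
Input: (P,(M,U,((H,V),R),(L,N)));X
Paren balance: 5 '(' vs 5 ')' OK
Ends with single ';': False
Full parse: FAILS (must end with ;)
Valid: False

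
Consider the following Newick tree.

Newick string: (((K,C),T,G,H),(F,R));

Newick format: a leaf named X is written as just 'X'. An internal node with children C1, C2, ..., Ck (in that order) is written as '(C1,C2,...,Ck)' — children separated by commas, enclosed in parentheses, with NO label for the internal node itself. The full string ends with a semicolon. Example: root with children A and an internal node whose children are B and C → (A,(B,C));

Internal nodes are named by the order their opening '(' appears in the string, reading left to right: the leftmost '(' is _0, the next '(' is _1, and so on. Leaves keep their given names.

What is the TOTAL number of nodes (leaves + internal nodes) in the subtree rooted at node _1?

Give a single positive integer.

Newick: (((K,C),T,G,H),(F,R));
Locate _1: it is the '(' at position 1 (the 2nd '(' reading left to right).
Query: subtree rooted at _1
_1: subtree_size = 1 + 6
  _2: subtree_size = 1 + 2
    K: subtree_size = 1 + 0
    C: subtree_size = 1 + 0
  T: subtree_size = 1 + 0
  G: subtree_size = 1 + 0
  H: subtree_size = 1 + 0
Total subtree size of _1: 7

Answer: 7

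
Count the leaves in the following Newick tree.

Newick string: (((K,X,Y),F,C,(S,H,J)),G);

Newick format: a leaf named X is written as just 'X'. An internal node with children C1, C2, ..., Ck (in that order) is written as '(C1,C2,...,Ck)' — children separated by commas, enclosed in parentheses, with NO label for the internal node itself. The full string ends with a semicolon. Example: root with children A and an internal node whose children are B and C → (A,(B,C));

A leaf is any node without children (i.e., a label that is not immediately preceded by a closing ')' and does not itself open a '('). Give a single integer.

Answer: 9

Derivation:
Newick: (((K,X,Y),F,C,(S,H,J)),G);
Scan left-to-right; a leaf is any maximal label run not followed by '(':
  pos 3: leaf 'K' → count = 1
  pos 5: leaf 'X' → count = 2
  pos 7: leaf 'Y' → count = 3
  pos 10: leaf 'F' → count = 4
  pos 12: leaf 'C' → count = 5
  pos 15: leaf 'S' → count = 6
  pos 17: leaf 'H' → count = 7
  pos 19: leaf 'J' → count = 8
  pos 23: leaf 'G' → count = 9
Total leaves: 9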